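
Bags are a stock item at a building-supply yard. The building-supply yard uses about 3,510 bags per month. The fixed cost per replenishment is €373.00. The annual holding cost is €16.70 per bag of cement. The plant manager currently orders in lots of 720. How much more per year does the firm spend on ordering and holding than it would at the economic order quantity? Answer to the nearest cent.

Extra cost ≈ €4,925.31 per year

Annual demand D = 3,510 × 12 = 42,120.
EOQ = √(2DS/H) = √(2 × 42,120 × 373 / 16.7) ≈ 1371.69.
Cost at Q* = (D/Q*)S + (Q*/2)H = √(2DSH) ≈ €22,907.19.
Cost at Q = 720: (42,120/720)×373 + (720/2)×16.7 = €21,820.50 + €6,012.00 = €27,832.50.
Excess = €27,832.50 − €22,907.19 = €4,925.31.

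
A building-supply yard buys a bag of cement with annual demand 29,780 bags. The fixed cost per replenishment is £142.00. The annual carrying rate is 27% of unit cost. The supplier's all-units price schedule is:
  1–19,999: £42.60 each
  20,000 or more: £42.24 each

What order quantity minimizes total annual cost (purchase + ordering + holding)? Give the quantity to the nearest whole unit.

Q* ≈ 858 bags

Holding cost per unit per year at price C is H = 0.27·C.
For each price level, check whether its EOQ is feasible; otherwise the best quantity at that price is the breakpoint.
EOQ at £42.60 = 857.5 (feasible in tier 1): TC = 29,780×£42.60 + (29,780/857.5)×142 + (857.5/2)×0.27×£42.60 = £1,278,490.98.
EOQ at £42.24 = 861.1 < 20000, so use break Q=20000: TC = 29,780×£42.24 + (29,780/20000.0)×142 + (20000.0/2)×0.27×£42.24 = £1,372,166.64.
Lowest total cost is £1,278,490.98 at Q = 857.5.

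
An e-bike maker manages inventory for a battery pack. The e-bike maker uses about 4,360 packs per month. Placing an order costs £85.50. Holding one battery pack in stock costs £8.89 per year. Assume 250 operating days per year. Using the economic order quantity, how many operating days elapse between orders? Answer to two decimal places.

T ≈ 4.79 days

Annual demand D = 4,360 × 12 = 52,320.
Q* = √(2DS/H) = √(2 × 52,320 × 85.5 / 8.89) ≈ 1003.19.
Cycle time = Q*/D × 250 = 1003.19 / 52,320 × 250 ≈ 4.794 days.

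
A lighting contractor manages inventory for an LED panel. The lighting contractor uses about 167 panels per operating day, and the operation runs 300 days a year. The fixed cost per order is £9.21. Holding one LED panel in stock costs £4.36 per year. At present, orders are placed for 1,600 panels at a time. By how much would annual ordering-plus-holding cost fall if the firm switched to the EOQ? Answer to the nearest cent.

Extra cost ≈ £1,770.50 per year

Annual demand D = 167 × 300 = 50,100.
EOQ = √(2DS/H) = √(2 × 50,100 × 9.21 / 4.36) ≈ 460.07.
Cost at Q* = (D/Q*)S + (Q*/2)H = √(2DSH) ≈ £2,005.89.
Cost at Q = 1,600: (50,100/1,600)×9.21 + (1,600/2)×4.36 = £288.39 + £3,488.00 = £3,776.39.
Excess = £3,776.39 − £2,005.89 = £1,770.50.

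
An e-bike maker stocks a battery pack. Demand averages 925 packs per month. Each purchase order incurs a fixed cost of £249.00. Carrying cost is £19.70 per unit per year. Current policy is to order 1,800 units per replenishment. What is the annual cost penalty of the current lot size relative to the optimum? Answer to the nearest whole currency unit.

Annual demand D = 925 × 12 = 11,100.
EOQ = √(2DS/H) = √(2 × 11,100 × 249 / 19.7) ≈ 529.72.
Cost at Q* = (D/Q*)S + (Q*/2)H = √(2DSH) ≈ £10,435.40.
Cost at Q = 1,800: (11,100/1,800)×249 + (1,800/2)×19.7 = £1,535.50 + £17,730.00 = £19,265.50.
Excess = £19,265.50 − £10,435.40 = £8,830.10.

Extra cost ≈ £8,830 per year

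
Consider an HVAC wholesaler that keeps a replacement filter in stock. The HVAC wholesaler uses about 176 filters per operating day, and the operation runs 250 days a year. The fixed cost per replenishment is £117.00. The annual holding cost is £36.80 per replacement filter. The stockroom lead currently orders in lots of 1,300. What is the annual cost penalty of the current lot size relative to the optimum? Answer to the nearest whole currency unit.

Annual demand D = 176 × 250 = 44,000.
EOQ = √(2DS/H) = √(2 × 44,000 × 117 / 36.8) ≈ 528.94.
Cost at Q* = (D/Q*)S + (Q*/2)H = √(2DSH) ≈ £19,465.17.
Cost at Q = 1,300: (44,000/1,300)×117 + (1,300/2)×36.8 = £3,960.00 + £23,920.00 = £27,880.00.
Excess = £27,880.00 − £19,465.17 = £8,414.83.

Extra cost ≈ £8,415 per year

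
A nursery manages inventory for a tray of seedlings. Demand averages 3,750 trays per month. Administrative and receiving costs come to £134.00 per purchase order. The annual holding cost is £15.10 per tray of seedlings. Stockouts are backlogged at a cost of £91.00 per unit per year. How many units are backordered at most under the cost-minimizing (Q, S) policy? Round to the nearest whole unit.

S* ≈ 137 trays

Annual demand D = 3,750 × 12 = 45,000.
With planned backorders, Q* = √(2DS/H) · √((H+B)/B).
√(2DS/H) = √(2 × 45,000 × 134 / 15.1) = 893.686.
√((H+B)/B) = √((15.1+91)/91) = 1.0798.
Q* ≈ 964.989.
S* = Q* · H/(H+B) = 964.989 × 15.1/106.1 ≈ 137.336.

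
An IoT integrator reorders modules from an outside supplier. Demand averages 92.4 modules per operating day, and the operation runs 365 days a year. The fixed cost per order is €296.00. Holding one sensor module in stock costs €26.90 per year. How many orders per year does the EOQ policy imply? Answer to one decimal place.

Annual demand D = 92.4 × 365 = 33,726.
The optimal lot size = √(2DS/H) = √(2 × 33,726 × 296 / 26.9) ≈ 861.52.
Orders per year = D / Q* = 33,726 / 861.52 ≈ 39.147.

N ≈ 39.1 orders per year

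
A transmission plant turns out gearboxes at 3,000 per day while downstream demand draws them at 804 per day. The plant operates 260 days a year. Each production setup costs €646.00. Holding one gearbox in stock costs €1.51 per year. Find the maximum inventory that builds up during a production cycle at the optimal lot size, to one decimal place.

Annual demand D = 804 × 260 = 209,040.
Production build-up factor (1 − d/p) = 1 − 804/3,000 = 0.7320.
Q* = √(2DS / (H(1 − d/p))) = √(2 × 209,040 × 646 / (1.51 × 0.7320)).
= √(270,079,680 / 1.1053) ≈ 15631.546.
Maximum inventory = Q*(1 − d/p) = 15631.546 × 0.7320 ≈ 11442.292.

I_max ≈ 11,442.3 gearboxes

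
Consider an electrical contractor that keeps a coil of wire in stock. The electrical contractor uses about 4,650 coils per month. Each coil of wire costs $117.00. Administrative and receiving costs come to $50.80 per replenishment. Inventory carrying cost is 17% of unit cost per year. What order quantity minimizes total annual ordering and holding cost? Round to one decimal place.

Annual demand D = 4,650 × 12 = 55,800.
Holding cost H = 0.17 × $117.00 = $19.8900 per unit per year.
EOQ = √(2DS / H) = √(2 × 55,800 × 50.8 / 19.89).
= √(5,669,280 / 19.89) = √285,031.6742 ≈ 533.884.

Q* ≈ 533.9 coils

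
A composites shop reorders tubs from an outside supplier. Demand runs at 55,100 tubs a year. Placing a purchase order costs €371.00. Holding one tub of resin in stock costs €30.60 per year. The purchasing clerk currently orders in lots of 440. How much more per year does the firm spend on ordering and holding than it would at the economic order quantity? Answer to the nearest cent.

EOQ = √(2DS/H) = √(2 × 55,100 × 371 / 30.6) ≈ 1155.89.
Cost at Q* = (D/Q*)S + (Q*/2)H = √(2DSH) ≈ €35,370.28.
Cost at Q = 440: (55,100/440)×371 + (440/2)×30.6 = €46,459.32 + €6,732.00 = €53,191.32.
Excess = €53,191.32 − €35,370.28 = €17,821.04.

Extra cost ≈ €17,821.04 per year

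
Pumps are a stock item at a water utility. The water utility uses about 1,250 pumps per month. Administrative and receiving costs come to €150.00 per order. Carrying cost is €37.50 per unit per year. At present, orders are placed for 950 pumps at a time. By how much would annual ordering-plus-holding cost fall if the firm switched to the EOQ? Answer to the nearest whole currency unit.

Annual demand D = 1,250 × 12 = 15,000.
EOQ = √(2DS/H) = √(2 × 15,000 × 150 / 37.5) ≈ 346.41.
Cost at Q* = (D/Q*)S + (Q*/2)H = √(2DSH) ≈ €12,990.38.
Cost at Q = 950: (15,000/950)×150 + (950/2)×37.5 = €2,368.42 + €17,812.50 = €20,180.92.
Excess = €20,180.92 − €12,990.38 = €7,190.54.

Extra cost ≈ €7,191 per year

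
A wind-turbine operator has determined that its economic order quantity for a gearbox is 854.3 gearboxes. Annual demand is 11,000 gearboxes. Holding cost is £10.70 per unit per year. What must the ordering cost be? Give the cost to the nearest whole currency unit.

S ≈ £355

Invert the EOQ relation Q*² = 2DS/H.
From Q* = √(2DS/H): S = Q*²H / (2D) = 854.3² × 10.7 / (2 × 11,000) = 354.9620.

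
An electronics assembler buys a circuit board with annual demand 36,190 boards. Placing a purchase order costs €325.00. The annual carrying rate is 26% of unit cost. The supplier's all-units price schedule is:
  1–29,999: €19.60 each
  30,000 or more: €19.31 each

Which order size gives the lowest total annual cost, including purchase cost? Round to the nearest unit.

Holding cost per unit per year at price C is H = 0.26·C.
Evaluate total cost at each tier's feasible EOQ or, if the EOQ is below the tier, at the tier's minimum quantity.
EOQ at €19.60 = 2148.5 (feasible in tier 1): TC = 36,190×€19.60 + (36,190/2148.5)×325 + (2148.5/2)×0.26×€19.60 = €720,272.78.
EOQ at €19.31 = 2164.6 < 30000, so use break Q=30000: TC = 36,190×€19.31 + (36,190/30000.0)×325 + (30000.0/2)×0.26×€19.31 = €774,529.96.
Lowest total cost is €720,272.78 at Q = 2148.5.

Q* ≈ 2,149 boards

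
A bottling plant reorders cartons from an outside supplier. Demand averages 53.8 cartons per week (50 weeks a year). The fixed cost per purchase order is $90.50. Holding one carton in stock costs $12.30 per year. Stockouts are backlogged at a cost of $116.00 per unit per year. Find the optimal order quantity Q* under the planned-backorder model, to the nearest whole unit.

Q* ≈ 209 cartons

Annual demand D = 53.8 × 50 = 2,690.
With planned backorders, Q* = √(2DS/H) · √((H+B)/B).
√(2DS/H) = √(2 × 2,690 × 90.5 / 12.3) = 198.959.
√((H+B)/B) = √((12.3+116)/116) = 1.0517.
Q* ≈ 209.241.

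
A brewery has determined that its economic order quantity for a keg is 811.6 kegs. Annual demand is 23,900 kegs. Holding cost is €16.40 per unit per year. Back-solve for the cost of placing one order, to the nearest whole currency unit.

The basic EOQ model gives Q* = √(2DS/H); rearrange for the unknown.
From Q* = √(2DS/H): S = Q*²H / (2D) = 811.6² × 16.4 / (2 × 23,900) = 225.9956.

S ≈ €226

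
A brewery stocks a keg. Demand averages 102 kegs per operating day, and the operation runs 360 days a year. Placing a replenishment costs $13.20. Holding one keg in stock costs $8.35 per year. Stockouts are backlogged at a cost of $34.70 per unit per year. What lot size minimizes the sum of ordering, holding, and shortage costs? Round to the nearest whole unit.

Q* ≈ 380 kegs

Annual demand D = 102 × 360 = 36,720.
With planned backorders, Q* = √(2DS/H) · √((H+B)/B).
√(2DS/H) = √(2 × 36,720 × 13.2 / 8.35) = 340.730.
√((H+B)/B) = √((8.35+34.7)/34.7) = 1.1138.
Q* ≈ 379.518.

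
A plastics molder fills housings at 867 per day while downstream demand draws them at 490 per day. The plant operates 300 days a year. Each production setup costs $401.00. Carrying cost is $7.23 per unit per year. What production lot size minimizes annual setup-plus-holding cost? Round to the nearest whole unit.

Q* ≈ 6,124 housings

Annual demand D = 490 × 300 = 147,000.
Production build-up factor (1 − d/p) = 1 − 490/867 = 0.4348.
Q* = √(2DS / (H(1 − d/p))) = √(2 × 147,000 × 401 / (7.23 × 0.4348)).
= √(117,894,000 / 3.1438) ≈ 6123.724.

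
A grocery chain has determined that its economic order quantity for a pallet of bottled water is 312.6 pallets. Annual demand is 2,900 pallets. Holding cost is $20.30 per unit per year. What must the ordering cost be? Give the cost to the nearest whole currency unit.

S ≈ $342

The basic EOQ model gives Q* = √(2DS/H); rearrange for the unknown.
From Q* = √(2DS/H): S = Q*²H / (2D) = 312.6² × 20.3 / (2 × 2,900) = 342.0157.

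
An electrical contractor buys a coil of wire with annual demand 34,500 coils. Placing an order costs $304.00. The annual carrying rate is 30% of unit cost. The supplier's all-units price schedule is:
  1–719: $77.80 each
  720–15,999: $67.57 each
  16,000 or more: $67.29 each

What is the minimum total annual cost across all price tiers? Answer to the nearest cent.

Holding cost per unit per year at price C is H = 0.30·C.
For each price level, check whether its EOQ is feasible; otherwise the best quantity at that price is the breakpoint.
Tier 1 ($77.80): EOQ = 948.0 exceeds tier's upper bound 719, so this tier is dominated.
EOQ at $67.57 = 1017.2 (feasible in tier 2): TC = 34,500×$67.57 + (34,500/1017.2)×304 + (1017.2/2)×0.30×$67.57 = $2,351,785.49.
EOQ at $67.29 = 1019.4 < 16000, so use break Q=16000: TC = 34,500×$67.29 + (34,500/16000.0)×304 + (16000.0/2)×0.30×$67.29 = $2,483,656.50.
Lowest total cost among the candidates is at Q = 1017.2.

TC* ≈ $2,351,785.49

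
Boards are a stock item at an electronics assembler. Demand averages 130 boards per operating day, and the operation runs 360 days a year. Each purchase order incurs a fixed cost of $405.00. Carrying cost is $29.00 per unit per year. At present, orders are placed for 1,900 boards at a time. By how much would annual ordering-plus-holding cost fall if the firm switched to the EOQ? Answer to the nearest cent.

Extra cost ≈ $4,369.61 per year

Annual demand D = 130 × 360 = 46,800.
EOQ = √(2DS/H) = √(2 × 46,800 × 405 / 29) ≈ 1143.32.
Cost at Q* = (D/Q*)S + (Q*/2)H = √(2DSH) ≈ $33,156.18.
Cost at Q = 1,900: (46,800/1,900)×405 + (1,900/2)×29 = $9,975.79 + $27,550.00 = $37,525.79.
Excess = $37,525.79 − $33,156.18 = $4,369.61.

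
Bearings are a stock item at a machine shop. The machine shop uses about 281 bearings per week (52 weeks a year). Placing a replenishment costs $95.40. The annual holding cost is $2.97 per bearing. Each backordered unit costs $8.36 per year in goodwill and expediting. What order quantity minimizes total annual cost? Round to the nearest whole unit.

Annual demand D = 281 × 52 = 14,612.
With planned backorders, Q* = √(2DS/H) · √((H+B)/B).
√(2DS/H) = √(2 × 14,612 × 95.4 / 2.97) = 968.871.
√((H+B)/B) = √((2.97+8.36)/8.36) = 1.1642.
Q* ≈ 1127.918.

Q* ≈ 1,128 bearings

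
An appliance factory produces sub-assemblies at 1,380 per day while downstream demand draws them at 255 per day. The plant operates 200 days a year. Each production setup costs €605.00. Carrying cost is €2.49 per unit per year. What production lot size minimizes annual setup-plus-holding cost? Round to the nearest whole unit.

Q* ≈ 5,514 sub-assemblies

Annual demand D = 255 × 200 = 51,000.
Production build-up factor (1 − d/p) = 1 − 255/1,380 = 0.8152.
Q* = √(2DS / (H(1 − d/p))) = √(2 × 51,000 × 605 / (2.49 × 0.8152)).
= √(61,710,000 / 2.0299) ≈ 5513.678.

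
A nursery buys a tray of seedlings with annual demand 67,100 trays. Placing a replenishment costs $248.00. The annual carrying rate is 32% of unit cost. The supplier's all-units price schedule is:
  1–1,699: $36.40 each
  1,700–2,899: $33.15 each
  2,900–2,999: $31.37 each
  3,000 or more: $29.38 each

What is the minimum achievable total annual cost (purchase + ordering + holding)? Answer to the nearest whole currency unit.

TC* ≈ $1,991,047

Holding cost per unit per year at price C is H = 0.32·C.
For each price level, check whether its EOQ is feasible; otherwise the best quantity at that price is the breakpoint.
EOQ at $36.40 = 1690.3 (feasible in tier 1): TC = 67,100×$36.40 + (67,100/1690.3)×248 + (1690.3/2)×0.32×$36.40 = $2,462,129.19.
EOQ at $33.15 = 1771.3 (feasible in tier 2): TC = 67,100×$33.15 + (67,100/1771.3)×248 + (1771.3/2)×0.32×$33.15 = $2,243,154.66.
EOQ at $31.37 = 1820.8 < 2900, so use break Q=2900: TC = 67,100×$31.37 + (67,100/2900.0)×248 + (2900.0/2)×0.32×$31.37 = $2,125,220.89.
EOQ at $29.38 = 1881.5 < 3000, so use break Q=3000: TC = 67,100×$29.38 + (67,100/3000.0)×248 + (3000.0/2)×0.32×$29.38 = $1,991,047.33.
Lowest total cost among the candidates is at Q = 3000.0.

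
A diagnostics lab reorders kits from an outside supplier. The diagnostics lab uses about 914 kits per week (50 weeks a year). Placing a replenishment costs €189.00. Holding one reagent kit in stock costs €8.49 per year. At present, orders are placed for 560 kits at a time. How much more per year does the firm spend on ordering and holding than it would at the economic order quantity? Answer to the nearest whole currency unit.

Extra cost ≈ €5,691 per year

Annual demand D = 914 × 50 = 45,700.
EOQ = √(2DS/H) = √(2 × 45,700 × 189 / 8.49) ≈ 1426.43.
Cost at Q* = (D/Q*)S + (Q*/2)H = √(2DSH) ≈ €12,110.38.
Cost at Q = 560: (45,700/560)×189 + (560/2)×8.49 = €15,423.75 + €2,377.20 = €17,800.95.
Excess = €17,800.95 − €12,110.38 = €5,690.57.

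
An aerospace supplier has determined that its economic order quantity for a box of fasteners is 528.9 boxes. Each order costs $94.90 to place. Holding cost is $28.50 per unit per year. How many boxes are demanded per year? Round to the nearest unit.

D ≈ 42,004 boxes per year

Squaring Q* = √(2DS/H) gives Q*² = 2DS/H.
From Q* = √(2DS/H): D = Q*²H / (2S) = 528.9² × 28.5 / (2 × 94.9) = 42004.497.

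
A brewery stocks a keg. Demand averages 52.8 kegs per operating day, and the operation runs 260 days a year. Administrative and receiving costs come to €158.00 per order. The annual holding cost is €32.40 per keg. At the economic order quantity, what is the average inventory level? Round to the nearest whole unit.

Annual demand D = 52.8 × 260 = 13,728.
EOQ = √(2DS/H) = √(2 × 13,728 × 158 / 32.4) ≈ 365.91.
Average inventory = Q*/2 ≈ 365.91 / 2 = 182.955.

Average inventory ≈ 183 kegs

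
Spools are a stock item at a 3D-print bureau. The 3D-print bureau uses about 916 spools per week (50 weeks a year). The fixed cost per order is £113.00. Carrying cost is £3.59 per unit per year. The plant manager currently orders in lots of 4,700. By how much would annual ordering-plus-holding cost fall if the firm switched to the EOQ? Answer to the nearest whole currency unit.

Extra cost ≈ £3,442 per year

Annual demand D = 916 × 50 = 45,800.
EOQ = √(2DS/H) = √(2 × 45,800 × 113 / 3.59) ≈ 1698.01.
Cost at Q* = (D/Q*)S + (Q*/2)H = √(2DSH) ≈ £6,095.85.
Cost at Q = 4,700: (45,800/4,700)×113 + (4,700/2)×3.59 = £1,101.15 + £8,436.50 = £9,537.65.
Excess = £9,537.65 − £6,095.85 = £3,441.80.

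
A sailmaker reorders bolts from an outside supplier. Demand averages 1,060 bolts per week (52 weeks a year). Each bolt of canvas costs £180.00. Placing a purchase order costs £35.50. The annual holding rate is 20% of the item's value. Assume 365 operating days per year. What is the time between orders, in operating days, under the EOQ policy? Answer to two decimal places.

Annual demand D = 1,060 × 52 = 55,120.
Holding cost H = 0.20 × £180.00 = £36.0000 per unit per year.
EOQ = √(2DS/H) = √(2 × 55,120 × 35.5 / 36) ≈ 329.71.
Cycle time = Q*/D × 365 = 329.71 / 55,120 × 365 ≈ 2.183 days.

T ≈ 2.18 days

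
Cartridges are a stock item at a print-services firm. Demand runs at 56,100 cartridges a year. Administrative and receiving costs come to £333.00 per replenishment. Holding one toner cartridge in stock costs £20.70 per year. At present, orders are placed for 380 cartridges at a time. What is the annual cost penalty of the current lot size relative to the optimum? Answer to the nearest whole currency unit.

EOQ = √(2DS/H) = √(2 × 56,100 × 333 / 20.7) ≈ 1343.49.
Cost at Q* = (D/Q*)S + (Q*/2)H = √(2DSH) ≈ £27,810.17.
Cost at Q = 380: (56,100/380)×333 + (380/2)×20.7 = £49,161.32 + £3,933.00 = £53,094.32.
Excess = £53,094.32 − £27,810.17 = £25,284.14.

Extra cost ≈ £25,284 per year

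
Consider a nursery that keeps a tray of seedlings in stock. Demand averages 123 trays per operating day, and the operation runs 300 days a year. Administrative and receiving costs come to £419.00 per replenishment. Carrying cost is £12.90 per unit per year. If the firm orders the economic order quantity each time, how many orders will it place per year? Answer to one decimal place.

N ≈ 23.8 orders per year

Annual demand D = 123 × 300 = 36,900.
EOQ = √(2DS/H) = √(2 × 36,900 × 419 / 12.9) ≈ 1548.25.
Orders per year = D / Q* = 36,900 / 1548.25 ≈ 23.833.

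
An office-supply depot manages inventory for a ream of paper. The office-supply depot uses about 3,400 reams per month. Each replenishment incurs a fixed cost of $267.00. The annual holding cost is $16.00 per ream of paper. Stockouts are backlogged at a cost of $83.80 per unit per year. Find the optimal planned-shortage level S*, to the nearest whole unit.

Annual demand D = 3,400 × 12 = 40,800.
With planned backorders, Q* = √(2DS/H) · √((H+B)/B).
√(2DS/H) = √(2 × 40,800 × 267 / 16) = 1166.919.
√((H+B)/B) = √((16+83.8)/83.8) = 1.0913.
Q* ≈ 1273.456.
S* = Q* · H/(H+B) = 1273.456 × 16/99.8 ≈ 204.161.

S* ≈ 204 reams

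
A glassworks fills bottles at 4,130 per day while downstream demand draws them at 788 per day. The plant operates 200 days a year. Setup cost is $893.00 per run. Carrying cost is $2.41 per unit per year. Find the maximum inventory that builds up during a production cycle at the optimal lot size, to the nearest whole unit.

Annual demand D = 788 × 200 = 157,600.
Production build-up factor (1 − d/p) = 1 − 788/4,130 = 0.8092.
Q* = √(2DS / (H(1 − d/p))) = √(2 × 157,600 × 893 / (2.41 × 0.8092)).
= √(281,473,600 / 1.9502) ≈ 12013.848.
Maximum inventory = Q*(1 − d/p) = 12013.848 × 0.8092 ≈ 9721.617.

I_max ≈ 9,722 bottles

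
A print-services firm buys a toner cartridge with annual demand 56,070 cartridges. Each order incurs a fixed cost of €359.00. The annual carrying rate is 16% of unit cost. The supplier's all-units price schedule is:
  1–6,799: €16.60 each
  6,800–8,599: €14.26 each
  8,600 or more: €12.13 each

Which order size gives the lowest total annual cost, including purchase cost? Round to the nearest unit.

Holding cost per unit per year at price C is H = 0.16·C.
Candidates are each tier's EOQ (if it falls in that tier) and each price-break quantity.
EOQ at €16.60 = 3893.3 (feasible in tier 1): TC = 56,070×€16.60 + (56,070/3893.3)×359 + (3893.3/2)×0.16×€16.60 = €941,102.50.
EOQ at €14.26 = 4200.6 < 6800, so use break Q=6800: TC = 56,070×€14.26 + (56,070/6800.0)×359 + (6800.0/2)×0.16×€14.26 = €810,275.81.
EOQ at €12.13 = 4554.5 < 8600, so use break Q=8600: TC = 56,070×€12.13 + (56,070/8600.0)×359 + (8600.0/2)×0.16×€12.13 = €690,815.14.
Lowest total cost is €690,815.14 at Q = 8600.0.

Q* ≈ 8,600 cartridges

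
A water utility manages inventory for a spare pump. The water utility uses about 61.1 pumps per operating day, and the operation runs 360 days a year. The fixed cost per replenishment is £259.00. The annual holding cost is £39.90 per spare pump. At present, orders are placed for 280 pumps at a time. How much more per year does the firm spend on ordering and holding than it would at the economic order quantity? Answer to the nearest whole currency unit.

Extra cost ≈ £4,611 per year

Annual demand D = 61.1 × 360 = 21,996.
EOQ = √(2DS/H) = √(2 × 21,996 × 259 / 39.9) ≈ 534.38.
Cost at Q* = (D/Q*)S + (Q*/2)H = √(2DSH) ≈ £21,321.77.
Cost at Q = 280: (21,996/280)×259 + (280/2)×39.9 = £20,346.30 + £5,586.00 = £25,932.30.
Excess = £25,932.30 − £21,321.77 = £4,610.53.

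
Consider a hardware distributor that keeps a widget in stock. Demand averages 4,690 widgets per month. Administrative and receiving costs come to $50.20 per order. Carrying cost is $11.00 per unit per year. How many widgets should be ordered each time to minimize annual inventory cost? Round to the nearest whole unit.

Q* ≈ 717 widgets

Annual demand D = 4,690 × 12 = 56,280.
EOQ = √(2DS / H) = √(2 × 56,280 × 50.2 / 11).
= √(5,650,512 / 11) = √513,682.9091 ≈ 716.717.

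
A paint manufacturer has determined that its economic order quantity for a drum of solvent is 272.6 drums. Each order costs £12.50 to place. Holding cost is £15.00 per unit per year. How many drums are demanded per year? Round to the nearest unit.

Squaring Q* = √(2DS/H) gives Q*² = 2DS/H.
From Q* = √(2DS/H): D = Q*²H / (2S) = 272.6² × 15 / (2 × 12.5) = 44586.456.

D ≈ 44,586 drums per year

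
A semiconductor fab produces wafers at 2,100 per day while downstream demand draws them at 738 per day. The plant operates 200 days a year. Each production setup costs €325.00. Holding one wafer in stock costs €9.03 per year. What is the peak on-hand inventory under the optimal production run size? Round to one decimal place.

Annual demand D = 738 × 200 = 147,600.
Production build-up factor (1 − d/p) = 1 − 738/2,100 = 0.6486.
Q* = √(2DS / (H(1 − d/p))) = √(2 × 147,600 × 325 / (9.03 × 0.6486)).
= √(95,940,000 / 5.8566) ≈ 4047.409.
Maximum inventory = Q*(1 − d/p) = 4047.409 × 0.6486 ≈ 2625.034.

I_max ≈ 2,625.0 wafers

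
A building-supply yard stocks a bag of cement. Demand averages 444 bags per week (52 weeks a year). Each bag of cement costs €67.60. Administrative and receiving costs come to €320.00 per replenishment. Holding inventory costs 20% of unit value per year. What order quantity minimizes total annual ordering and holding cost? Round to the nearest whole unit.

Annual demand D = 444 × 52 = 23,088.
Holding cost H = 0.20 × €67.60 = €13.5200 per unit per year.
EOQ = √(2DS / H) = √(2 × 23,088 × 320 / 13.52).
= √(14,776,320 / 13.52) = √1,092,923.0769 ≈ 1045.430.

Q* ≈ 1,045 bags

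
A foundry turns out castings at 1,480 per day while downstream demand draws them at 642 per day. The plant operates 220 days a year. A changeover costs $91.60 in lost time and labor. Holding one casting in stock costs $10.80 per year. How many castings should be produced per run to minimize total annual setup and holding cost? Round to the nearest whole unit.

Annual demand D = 642 × 220 = 141,240.
Production build-up factor (1 − d/p) = 1 − 642/1,480 = 0.5662.
Q* = √(2DS / (H(1 − d/p))) = √(2 × 141,240 × 91.6 / (10.8 × 0.5662)).
= √(25,875,168 / 6.1151) ≈ 2057.020.

Q* ≈ 2,057 castings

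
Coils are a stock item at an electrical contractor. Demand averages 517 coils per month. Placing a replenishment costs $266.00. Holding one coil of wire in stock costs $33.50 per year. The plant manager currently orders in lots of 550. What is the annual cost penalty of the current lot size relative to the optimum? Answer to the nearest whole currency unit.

Extra cost ≈ $1,698 per year

Annual demand D = 517 × 12 = 6,204.
EOQ = √(2DS/H) = √(2 × 6,204 × 266 / 33.5) ≈ 313.88.
Cost at Q* = (D/Q*)S + (Q*/2)H = √(2DSH) ≈ $10,515.12.
Cost at Q = 550: (6,204/550)×266 + (550/2)×33.5 = $3,000.48 + $9,212.50 = $12,212.98.
Excess = $12,212.98 − $10,515.12 = $1,697.86.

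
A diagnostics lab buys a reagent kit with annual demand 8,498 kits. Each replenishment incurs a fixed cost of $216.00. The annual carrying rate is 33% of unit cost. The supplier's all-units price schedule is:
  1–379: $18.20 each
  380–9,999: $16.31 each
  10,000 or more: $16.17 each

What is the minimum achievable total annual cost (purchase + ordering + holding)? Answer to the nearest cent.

Holding cost per unit per year at price C is H = 0.33·C.
For each price level, check whether its EOQ is feasible; otherwise the best quantity at that price is the breakpoint.
Tier 1 ($18.20): EOQ = 781.8 exceeds tier's upper bound 379, so this tier is dominated.
EOQ at $16.31 = 825.9 (feasible in tier 2): TC = 8,498×$16.31 + (8,498/825.9)×216 + (825.9/2)×0.33×$16.31 = $143,047.51.
EOQ at $16.17 = 829.4 < 10000, so use break Q=10000: TC = 8,498×$16.17 + (8,498/10000.0)×216 + (10000.0/2)×0.33×$16.17 = $164,276.72.
Lowest total cost among the candidates is at Q = 825.9.

TC* ≈ $143,047.51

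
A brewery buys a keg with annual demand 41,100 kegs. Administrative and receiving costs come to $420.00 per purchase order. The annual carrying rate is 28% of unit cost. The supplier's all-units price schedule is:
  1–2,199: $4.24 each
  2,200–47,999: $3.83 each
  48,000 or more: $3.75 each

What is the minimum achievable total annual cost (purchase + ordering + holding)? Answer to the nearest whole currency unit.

Holding cost per unit per year at price C is H = 0.28·C.
For each price level, check whether its EOQ is feasible; otherwise the best quantity at that price is the breakpoint.
Tier 1 ($4.24): EOQ = 5392.6 exceeds tier's upper bound 2199, so this tier is dominated.
EOQ at $3.83 = 5673.9 (feasible in tier 2): TC = 41,100×$3.83 + (41,100/5673.9)×420 + (5673.9/2)×0.28×$3.83 = $163,497.70.
EOQ at $3.75 = 5734.1 < 48000, so use break Q=48000: TC = 41,100×$3.75 + (41,100/48000.0)×420 + (48000.0/2)×0.28×$3.75 = $179,684.62.
Lowest total cost among the candidates is at Q = 5673.9.

TC* ≈ $163,498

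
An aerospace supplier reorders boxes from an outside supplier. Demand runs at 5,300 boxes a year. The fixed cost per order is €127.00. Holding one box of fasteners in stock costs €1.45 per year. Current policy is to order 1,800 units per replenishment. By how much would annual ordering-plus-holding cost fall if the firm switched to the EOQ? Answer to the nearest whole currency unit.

Extra cost ≈ €282 per year

EOQ = √(2DS/H) = √(2 × 5,300 × 127 / 1.45) ≈ 963.54.
Cost at Q* = (D/Q*)S + (Q*/2)H = √(2DSH) ≈ €1,397.14.
Cost at Q = 1,800: (5,300/1,800)×127 + (1,800/2)×1.45 = €373.94 + €1,305.00 = €1,678.94.
Excess = €1,678.94 − €1,397.14 = €281.81.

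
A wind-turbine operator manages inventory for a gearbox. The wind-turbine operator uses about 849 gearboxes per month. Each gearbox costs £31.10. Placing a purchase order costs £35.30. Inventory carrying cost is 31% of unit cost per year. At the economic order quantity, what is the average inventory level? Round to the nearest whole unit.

Annual demand D = 849 × 12 = 10,188.
Holding cost H = 0.31 × £31.10 = £9.6410 per unit per year.
Q* = √(2DS/H) = √(2 × 10,188 × 35.3 / 9.641) ≈ 273.14.
Average inventory = Q*/2 ≈ 273.14 / 2 = 136.570.

Average inventory ≈ 137 gearboxes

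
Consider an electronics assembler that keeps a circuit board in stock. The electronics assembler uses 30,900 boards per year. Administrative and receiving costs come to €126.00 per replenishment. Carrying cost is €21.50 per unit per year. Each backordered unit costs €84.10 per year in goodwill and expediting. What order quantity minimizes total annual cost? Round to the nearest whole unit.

Q* ≈ 674 boards

With planned backorders, Q* = √(2DS/H) · √((H+B)/B).
√(2DS/H) = √(2 × 30,900 × 126 / 21.5) = 601.811.
√((H+B)/B) = √((21.5+84.1)/84.1) = 1.1206.
Q* ≈ 674.364.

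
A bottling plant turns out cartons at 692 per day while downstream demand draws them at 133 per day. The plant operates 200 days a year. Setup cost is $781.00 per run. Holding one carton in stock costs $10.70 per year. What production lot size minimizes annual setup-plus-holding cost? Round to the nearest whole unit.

Annual demand D = 133 × 200 = 26,600.
Production build-up factor (1 − d/p) = 1 − 133/692 = 0.8078.
Q* = √(2DS / (H(1 − d/p))) = √(2 × 26,600 × 781 / (10.7 × 0.8078)).
= √(41,549,200 / 8.6435) ≈ 2192.485.

Q* ≈ 2,192 cartons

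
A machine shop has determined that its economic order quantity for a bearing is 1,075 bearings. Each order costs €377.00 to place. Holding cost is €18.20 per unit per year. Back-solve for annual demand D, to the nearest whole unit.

D ≈ 27,894 bearings per year

The basic EOQ model gives Q* = √(2DS/H); rearrange for the unknown.
From Q* = √(2DS/H): D = Q*²H / (2S) = 1,075² × 18.2 / (2 × 377) = 27894.397.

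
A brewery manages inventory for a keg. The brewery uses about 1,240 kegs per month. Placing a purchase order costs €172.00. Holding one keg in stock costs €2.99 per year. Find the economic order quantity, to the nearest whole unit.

Annual demand D = 1,240 × 12 = 14,880.
EOQ = √(2DS / H) = √(2 × 14,880 × 172 / 2.99).
= √(5,118,720 / 2.99) = √1,711,946.4883 ≈ 1308.414.

Q* ≈ 1,308 kegs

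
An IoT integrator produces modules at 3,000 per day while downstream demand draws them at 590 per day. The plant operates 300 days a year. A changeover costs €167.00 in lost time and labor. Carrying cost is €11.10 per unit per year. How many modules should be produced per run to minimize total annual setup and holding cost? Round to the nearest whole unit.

Annual demand D = 590 × 300 = 177,000.
Production build-up factor (1 − d/p) = 1 − 590/3,000 = 0.8033.
Q* = √(2DS / (H(1 − d/p))) = √(2 × 177,000 × 167 / (11.1 × 0.8033)).
= √(59,118,000 / 8.917) ≈ 2574.841.

Q* ≈ 2,575 modules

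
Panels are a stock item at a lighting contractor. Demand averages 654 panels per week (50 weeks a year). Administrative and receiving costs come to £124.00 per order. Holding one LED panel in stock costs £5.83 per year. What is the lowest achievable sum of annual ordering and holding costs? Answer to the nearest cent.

TC* ≈ £6,875.97

Annual demand D = 654 × 50 = 32,700.
EOQ = √(2DS/H) = √(2 × 32,700 × 124 / 5.83) ≈ 1179.41.
At the optimum the two cost components are equal, so total cost = 2·(Q*/2)H = Q*·H.
Minimum total = √(2DSH) = √(2 × 32,700 × 124 × 5.83) ≈ 6875.970.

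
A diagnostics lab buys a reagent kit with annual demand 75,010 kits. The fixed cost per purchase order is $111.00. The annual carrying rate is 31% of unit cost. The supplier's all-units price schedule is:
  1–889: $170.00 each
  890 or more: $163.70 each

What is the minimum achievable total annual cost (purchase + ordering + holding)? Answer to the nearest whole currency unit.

Holding cost per unit per year at price C is H = 0.31·C.
Evaluate total cost at each tier's feasible EOQ or, if the EOQ is below the tier, at the tier's minimum quantity.
EOQ at $170.00 = 562.1 (feasible in tier 1): TC = 75,010×$170.00 + (75,010/562.1)×111 + (562.1/2)×0.31×$170.00 = $12,781,323.84.
EOQ at $163.70 = 572.8 < 890, so use break Q=890: TC = 75,010×$163.70 + (75,010/890.0)×111 + (890.0/2)×0.31×$163.70 = $12,311,074.59.
Lowest total cost among the candidates is at Q = 890.0.

TC* ≈ $12,311,075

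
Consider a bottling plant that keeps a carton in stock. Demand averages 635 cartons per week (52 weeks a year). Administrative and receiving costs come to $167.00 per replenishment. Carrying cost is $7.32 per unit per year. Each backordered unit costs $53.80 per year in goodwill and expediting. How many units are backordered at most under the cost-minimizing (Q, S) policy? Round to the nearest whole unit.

S* ≈ 157 cartons

Annual demand D = 635 × 52 = 33,020.
With planned backorders, Q* = √(2DS/H) · √((H+B)/B).
√(2DS/H) = √(2 × 33,020 × 167 / 7.32) = 1227.457.
√((H+B)/B) = √((7.32+53.8)/53.8) = 1.0659.
Q* ≈ 1308.298.
S* = Q* · H/(H+B) = 1308.298 × 7.32/61.12 ≈ 156.688.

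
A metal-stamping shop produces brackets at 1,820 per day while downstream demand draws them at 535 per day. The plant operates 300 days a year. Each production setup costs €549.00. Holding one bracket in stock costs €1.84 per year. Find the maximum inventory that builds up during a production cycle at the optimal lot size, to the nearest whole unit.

I_max ≈ 8,223 brackets

Annual demand D = 535 × 300 = 160,500.
Production build-up factor (1 − d/p) = 1 − 535/1,820 = 0.7060.
Q* = √(2DS / (H(1 − d/p))) = √(2 × 160,500 × 549 / (1.84 × 0.7060)).
= √(176,229,000 / 1.2991) ≈ 11646.995.
Maximum inventory = Q*(1 − d/p) = 11646.995 × 0.7060 ≈ 8223.291.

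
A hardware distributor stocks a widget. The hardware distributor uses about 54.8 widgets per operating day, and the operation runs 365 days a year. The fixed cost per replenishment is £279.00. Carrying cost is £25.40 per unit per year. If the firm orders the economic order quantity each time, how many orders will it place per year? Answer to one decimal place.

N ≈ 30.2 orders per year

Annual demand D = 54.8 × 365 = 20,002.
EOQ = √(2DS/H) = √(2 × 20,002 × 279 / 25.4) ≈ 662.88.
Orders per year = D / Q* = 20,002 / 662.88 ≈ 30.174.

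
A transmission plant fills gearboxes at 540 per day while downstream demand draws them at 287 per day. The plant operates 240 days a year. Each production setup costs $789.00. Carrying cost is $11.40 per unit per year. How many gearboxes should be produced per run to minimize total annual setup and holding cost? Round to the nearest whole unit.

Q* ≈ 4,511 gearboxes

Annual demand D = 287 × 240 = 68,880.
Production build-up factor (1 − d/p) = 1 − 287/540 = 0.4685.
Q* = √(2DS / (H(1 − d/p))) = √(2 × 68,880 × 789 / (11.4 × 0.4685)).
= √(108,692,640 / 5.3411) ≈ 4511.119.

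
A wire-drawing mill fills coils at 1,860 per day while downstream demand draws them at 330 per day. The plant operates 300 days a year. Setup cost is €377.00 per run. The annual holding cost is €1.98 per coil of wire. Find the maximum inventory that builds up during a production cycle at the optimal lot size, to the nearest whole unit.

Annual demand D = 330 × 300 = 99,000.
Production build-up factor (1 − d/p) = 1 − 330/1,860 = 0.8226.
Q* = √(2DS / (H(1 − d/p))) = √(2 × 99,000 × 377 / (1.98 × 0.8226)).
= √(74,646,000 / 1.6287) ≈ 6769.887.
Maximum inventory = Q*(1 − d/p) = 6769.887 × 0.8226 ≈ 5568.778.

I_max ≈ 5,569 coils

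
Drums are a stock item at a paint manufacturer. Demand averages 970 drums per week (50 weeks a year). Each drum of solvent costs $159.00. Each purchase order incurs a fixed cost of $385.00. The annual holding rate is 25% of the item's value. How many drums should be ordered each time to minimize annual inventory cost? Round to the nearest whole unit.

Q* ≈ 969 drums

Annual demand D = 970 × 50 = 48,500.
Holding cost H = 0.25 × $159.00 = $39.7500 per unit per year.
EOQ = √(2DS / H) = √(2 × 48,500 × 385 / 39.75).
= √(37,345,000 / 39.75) = √939,496.8553 ≈ 969.276.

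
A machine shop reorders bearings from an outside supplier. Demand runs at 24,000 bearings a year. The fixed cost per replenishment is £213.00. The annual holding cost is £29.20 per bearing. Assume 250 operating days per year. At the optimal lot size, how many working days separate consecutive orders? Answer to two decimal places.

T ≈ 6.16 days

The optimal lot size = √(2DS/H) = √(2 × 24,000 × 213 / 29.2) ≈ 591.72.
Cycle time = Q*/D × 250 = 591.72 / 24,000 × 250 ≈ 6.164 days.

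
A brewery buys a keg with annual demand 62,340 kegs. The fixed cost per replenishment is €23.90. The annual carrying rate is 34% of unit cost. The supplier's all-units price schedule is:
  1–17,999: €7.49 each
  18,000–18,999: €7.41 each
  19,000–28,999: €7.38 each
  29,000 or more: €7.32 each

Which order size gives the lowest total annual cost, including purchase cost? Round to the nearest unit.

Q* ≈ 1,082 kegs

Holding cost per unit per year at price C is H = 0.34·C.
Candidates are each tier's EOQ (if it falls in that tier) and each price-break quantity.
EOQ at €7.49 = 1081.7 (feasible in tier 1): TC = 62,340×€7.49 + (62,340/1081.7)×23.9 + (1081.7/2)×0.34×€7.49 = €469,681.32.
EOQ at €7.41 = 1087.5 < 18000, so use break Q=18000: TC = 62,340×€7.41 + (62,340/18000.0)×23.9 + (18000.0/2)×0.34×€7.41 = €484,696.77.
EOQ at €7.38 = 1089.8 < 19000, so use break Q=19000: TC = 62,340×€7.38 + (62,340/19000.0)×23.9 + (19000.0/2)×0.34×€7.38 = €483,985.02.
EOQ at €7.32 = 1094.2 < 29000, so use break Q=29000: TC = 62,340×€7.32 + (62,340/29000.0)×23.9 + (29000.0/2)×0.34×€7.32 = €492,467.78.
Lowest total cost is €469,681.32 at Q = 1081.7.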